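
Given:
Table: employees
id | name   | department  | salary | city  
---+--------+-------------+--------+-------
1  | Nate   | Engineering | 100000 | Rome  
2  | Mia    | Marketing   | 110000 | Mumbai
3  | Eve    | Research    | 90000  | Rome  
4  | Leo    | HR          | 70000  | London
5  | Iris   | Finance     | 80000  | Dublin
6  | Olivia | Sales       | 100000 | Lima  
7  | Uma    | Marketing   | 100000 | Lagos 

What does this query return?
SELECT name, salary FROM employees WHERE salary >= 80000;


Filtering: salary >= 80000
Matching: 6 rows

6 rows:
Nate, 100000
Mia, 110000
Eve, 90000
Iris, 80000
Olivia, 100000
Uma, 100000


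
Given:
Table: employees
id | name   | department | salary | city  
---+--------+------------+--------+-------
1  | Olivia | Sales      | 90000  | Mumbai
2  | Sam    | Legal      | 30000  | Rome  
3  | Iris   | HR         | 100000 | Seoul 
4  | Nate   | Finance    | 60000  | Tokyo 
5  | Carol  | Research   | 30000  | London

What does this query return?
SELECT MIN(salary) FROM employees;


Salaries: 90000, 30000, 100000, 60000, 30000
MIN = 30000

30000


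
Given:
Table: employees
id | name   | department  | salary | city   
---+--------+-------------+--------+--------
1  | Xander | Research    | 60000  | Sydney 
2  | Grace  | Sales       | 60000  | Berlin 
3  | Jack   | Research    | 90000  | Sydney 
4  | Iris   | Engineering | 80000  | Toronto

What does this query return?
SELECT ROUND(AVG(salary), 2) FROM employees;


SUM(salary) = 290000
COUNT = 4
ROUND(AVG, 2) = ROUND(290000 / 4, 2) = 72500.0

72500.0


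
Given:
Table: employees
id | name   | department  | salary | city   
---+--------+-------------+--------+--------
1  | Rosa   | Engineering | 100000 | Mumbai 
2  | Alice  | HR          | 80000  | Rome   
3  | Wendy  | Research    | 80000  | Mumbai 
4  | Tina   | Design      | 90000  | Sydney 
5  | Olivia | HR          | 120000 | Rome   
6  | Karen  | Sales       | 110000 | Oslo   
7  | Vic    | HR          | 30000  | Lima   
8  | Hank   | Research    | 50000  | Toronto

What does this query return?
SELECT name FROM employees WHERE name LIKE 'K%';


LIKE 'K%' matches names starting with 'K'
Matching: 1

1 rows:
Karen


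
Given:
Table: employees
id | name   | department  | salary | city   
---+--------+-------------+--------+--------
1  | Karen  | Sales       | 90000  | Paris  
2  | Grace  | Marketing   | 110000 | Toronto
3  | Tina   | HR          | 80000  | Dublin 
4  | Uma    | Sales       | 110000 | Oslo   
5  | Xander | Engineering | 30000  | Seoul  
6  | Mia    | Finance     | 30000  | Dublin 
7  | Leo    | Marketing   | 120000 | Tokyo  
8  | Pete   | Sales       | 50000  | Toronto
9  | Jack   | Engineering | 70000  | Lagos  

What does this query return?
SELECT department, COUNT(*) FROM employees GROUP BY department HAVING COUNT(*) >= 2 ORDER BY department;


Groups with count >= 2:
  Engineering: 2 -> PASS
  Marketing: 2 -> PASS
  Sales: 3 -> PASS
  Finance: 1 -> filtered out
  HR: 1 -> filtered out


3 groups:
Engineering, 2
Marketing, 2
Sales, 3


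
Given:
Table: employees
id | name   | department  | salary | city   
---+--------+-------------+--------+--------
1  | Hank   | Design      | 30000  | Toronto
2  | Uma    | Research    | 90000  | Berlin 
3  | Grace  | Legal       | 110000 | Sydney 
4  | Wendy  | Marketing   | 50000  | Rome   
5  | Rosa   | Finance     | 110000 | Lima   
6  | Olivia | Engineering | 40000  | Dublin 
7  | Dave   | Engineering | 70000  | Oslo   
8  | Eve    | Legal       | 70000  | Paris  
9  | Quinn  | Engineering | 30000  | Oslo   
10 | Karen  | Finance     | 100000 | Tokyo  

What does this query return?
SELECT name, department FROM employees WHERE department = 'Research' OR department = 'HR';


Filtering: department = 'Research' OR 'HR'
Matching: 1 rows

1 rows:
Uma, Research


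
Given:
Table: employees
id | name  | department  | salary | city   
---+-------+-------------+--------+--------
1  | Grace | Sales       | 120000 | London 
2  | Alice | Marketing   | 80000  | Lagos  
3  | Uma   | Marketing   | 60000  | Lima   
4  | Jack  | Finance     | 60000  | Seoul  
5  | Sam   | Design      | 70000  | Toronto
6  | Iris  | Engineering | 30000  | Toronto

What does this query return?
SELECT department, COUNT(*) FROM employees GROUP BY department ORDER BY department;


Assigning each row to its department group:
  Grace -> Sales
  Alice -> Marketing
  Uma -> Marketing
  Jack -> Finance
  Sam -> Design
  Iris -> Engineering


5 groups:
Design, 1
Engineering, 1
Finance, 1
Marketing, 2
Sales, 1


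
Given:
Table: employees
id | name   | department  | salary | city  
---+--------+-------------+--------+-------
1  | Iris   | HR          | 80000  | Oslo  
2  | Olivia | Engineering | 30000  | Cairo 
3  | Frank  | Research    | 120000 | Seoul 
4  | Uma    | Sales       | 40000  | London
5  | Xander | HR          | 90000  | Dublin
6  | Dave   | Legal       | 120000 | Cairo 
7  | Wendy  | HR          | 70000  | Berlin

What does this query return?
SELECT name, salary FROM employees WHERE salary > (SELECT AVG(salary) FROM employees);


Subquery: AVG(salary) = 78571.43
Filtering: salary > 78571.43
  Iris (80000) -> MATCH
  Frank (120000) -> MATCH
  Xander (90000) -> MATCH
  Dave (120000) -> MATCH


4 rows:
Iris, 80000
Frank, 120000
Xander, 90000
Dave, 120000


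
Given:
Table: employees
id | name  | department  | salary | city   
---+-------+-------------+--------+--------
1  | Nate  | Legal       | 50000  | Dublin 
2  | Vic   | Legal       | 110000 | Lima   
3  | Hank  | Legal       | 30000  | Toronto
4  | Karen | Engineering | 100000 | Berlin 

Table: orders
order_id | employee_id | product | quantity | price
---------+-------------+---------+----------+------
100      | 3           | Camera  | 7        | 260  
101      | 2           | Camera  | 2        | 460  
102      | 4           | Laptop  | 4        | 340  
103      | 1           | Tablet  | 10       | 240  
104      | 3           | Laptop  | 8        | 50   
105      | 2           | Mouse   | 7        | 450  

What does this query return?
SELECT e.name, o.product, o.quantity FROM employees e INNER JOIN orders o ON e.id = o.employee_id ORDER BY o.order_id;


Joining employees.id = orders.employee_id:
  employee Hank (id=3) -> order Camera
  employee Vic (id=2) -> order Camera
  employee Karen (id=4) -> order Laptop
  employee Nate (id=1) -> order Tablet
  employee Hank (id=3) -> order Laptop
  employee Vic (id=2) -> order Mouse


6 rows:
Hank, Camera, 7
Vic, Camera, 2
Karen, Laptop, 4
Nate, Tablet, 10
Hank, Laptop, 8
Vic, Mouse, 7


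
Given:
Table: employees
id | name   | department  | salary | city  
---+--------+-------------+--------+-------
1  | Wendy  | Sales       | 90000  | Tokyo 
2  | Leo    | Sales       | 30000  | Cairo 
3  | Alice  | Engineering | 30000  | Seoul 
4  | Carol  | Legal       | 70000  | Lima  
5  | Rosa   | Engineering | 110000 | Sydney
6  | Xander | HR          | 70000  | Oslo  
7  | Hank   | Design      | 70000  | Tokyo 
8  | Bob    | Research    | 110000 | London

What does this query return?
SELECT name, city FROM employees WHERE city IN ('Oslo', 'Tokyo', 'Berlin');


Filtering: city IN ('Oslo', 'Tokyo', 'Berlin')
Matching: 3 rows

3 rows:
Wendy, Tokyo
Xander, Oslo
Hank, Tokyo


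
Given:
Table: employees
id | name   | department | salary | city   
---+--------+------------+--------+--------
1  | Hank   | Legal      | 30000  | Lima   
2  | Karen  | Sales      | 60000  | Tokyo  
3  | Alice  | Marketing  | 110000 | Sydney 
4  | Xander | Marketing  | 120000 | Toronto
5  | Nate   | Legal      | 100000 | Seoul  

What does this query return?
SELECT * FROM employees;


SELECT * returns all 5 rows with all columns

5 rows:
1, Hank, Legal, 30000, Lima
2, Karen, Sales, 60000, Tokyo
3, Alice, Marketing, 110000, Sydney
4, Xander, Marketing, 120000, Toronto
5, Nate, Legal, 100000, Seoul


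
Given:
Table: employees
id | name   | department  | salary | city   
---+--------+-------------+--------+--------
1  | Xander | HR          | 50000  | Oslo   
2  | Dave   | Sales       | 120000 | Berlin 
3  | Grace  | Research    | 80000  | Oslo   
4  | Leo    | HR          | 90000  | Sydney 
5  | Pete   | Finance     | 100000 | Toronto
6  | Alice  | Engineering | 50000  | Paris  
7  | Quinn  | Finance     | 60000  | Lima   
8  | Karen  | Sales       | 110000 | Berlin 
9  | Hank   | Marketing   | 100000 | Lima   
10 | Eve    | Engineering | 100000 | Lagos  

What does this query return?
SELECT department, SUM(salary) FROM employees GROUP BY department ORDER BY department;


Summing salary within each department:
  Engineering: 50000 + 100000 = 150000
  Finance: 100000 + 60000 = 160000
  HR: 50000 + 90000 = 140000
  Marketing: 100000 = 100000
  Research: 80000 = 80000
  Sales: 120000 + 110000 = 230000


6 groups:
Engineering, 150000
Finance, 160000
HR, 140000
Marketing, 100000
Research, 80000
Sales, 230000


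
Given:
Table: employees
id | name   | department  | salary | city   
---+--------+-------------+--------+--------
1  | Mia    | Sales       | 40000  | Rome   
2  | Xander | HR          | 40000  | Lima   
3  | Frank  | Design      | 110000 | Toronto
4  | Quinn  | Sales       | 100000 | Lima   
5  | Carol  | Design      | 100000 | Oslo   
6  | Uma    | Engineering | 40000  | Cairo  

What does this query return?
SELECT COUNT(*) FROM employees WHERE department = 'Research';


Counting rows where department = 'Research'


0


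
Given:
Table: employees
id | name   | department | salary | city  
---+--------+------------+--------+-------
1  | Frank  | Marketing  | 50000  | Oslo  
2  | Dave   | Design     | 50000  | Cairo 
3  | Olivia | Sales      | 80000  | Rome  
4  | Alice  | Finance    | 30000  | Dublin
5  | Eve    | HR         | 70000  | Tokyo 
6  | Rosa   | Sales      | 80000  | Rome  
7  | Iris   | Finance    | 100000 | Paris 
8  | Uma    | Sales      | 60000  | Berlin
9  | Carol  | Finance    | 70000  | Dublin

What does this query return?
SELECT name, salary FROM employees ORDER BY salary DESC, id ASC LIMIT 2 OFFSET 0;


Sort by salary DESC (id ASC tiebreak), then skip 0 and take 2
Rows 1 through 2

2 rows:
Iris, 100000
Olivia, 80000


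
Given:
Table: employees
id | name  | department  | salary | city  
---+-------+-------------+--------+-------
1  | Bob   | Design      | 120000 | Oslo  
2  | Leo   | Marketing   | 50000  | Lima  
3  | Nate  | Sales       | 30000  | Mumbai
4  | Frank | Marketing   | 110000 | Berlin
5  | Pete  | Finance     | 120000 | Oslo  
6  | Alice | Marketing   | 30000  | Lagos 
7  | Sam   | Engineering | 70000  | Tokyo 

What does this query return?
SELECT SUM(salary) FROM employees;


SUM(salary) = 120000 + 50000 + 30000 + 110000 + 120000 + 30000 + 70000 = 530000

530000


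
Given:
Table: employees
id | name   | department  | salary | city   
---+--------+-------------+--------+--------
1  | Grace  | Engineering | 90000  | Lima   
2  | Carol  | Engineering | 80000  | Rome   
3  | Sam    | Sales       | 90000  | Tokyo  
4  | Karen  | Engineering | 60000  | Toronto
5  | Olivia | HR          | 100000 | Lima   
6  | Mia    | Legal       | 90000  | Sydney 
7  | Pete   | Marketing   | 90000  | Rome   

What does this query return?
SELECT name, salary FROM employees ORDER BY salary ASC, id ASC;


Sorting by salary ASC, then id ASC for ties

7 rows:
Karen, 60000
Carol, 80000
Grace, 90000
Sam, 90000
Mia, 90000
Pete, 90000
Olivia, 100000


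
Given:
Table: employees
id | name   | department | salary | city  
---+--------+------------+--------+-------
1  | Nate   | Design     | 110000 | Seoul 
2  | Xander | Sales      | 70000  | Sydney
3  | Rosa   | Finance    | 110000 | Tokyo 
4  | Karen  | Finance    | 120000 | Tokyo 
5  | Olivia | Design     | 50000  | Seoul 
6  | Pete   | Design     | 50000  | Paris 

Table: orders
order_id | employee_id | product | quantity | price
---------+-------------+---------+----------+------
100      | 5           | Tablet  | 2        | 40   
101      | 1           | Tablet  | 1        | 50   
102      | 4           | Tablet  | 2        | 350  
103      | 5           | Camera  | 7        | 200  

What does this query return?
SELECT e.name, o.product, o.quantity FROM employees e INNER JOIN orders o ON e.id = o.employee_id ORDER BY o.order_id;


Joining employees.id = orders.employee_id:
  employee Olivia (id=5) -> order Tablet
  employee Nate (id=1) -> order Tablet
  employee Karen (id=4) -> order Tablet
  employee Olivia (id=5) -> order Camera


4 rows:
Olivia, Tablet, 2
Nate, Tablet, 1
Karen, Tablet, 2
Olivia, Camera, 7


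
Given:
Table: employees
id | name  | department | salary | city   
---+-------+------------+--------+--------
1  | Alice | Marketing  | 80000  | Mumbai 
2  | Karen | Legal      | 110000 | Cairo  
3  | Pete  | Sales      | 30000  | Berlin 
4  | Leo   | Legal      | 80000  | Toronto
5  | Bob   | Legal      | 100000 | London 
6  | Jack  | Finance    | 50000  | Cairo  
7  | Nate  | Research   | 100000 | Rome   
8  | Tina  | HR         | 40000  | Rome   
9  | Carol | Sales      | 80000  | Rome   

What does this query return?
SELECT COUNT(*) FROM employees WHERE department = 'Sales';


Counting rows where department = 'Sales'
  Pete -> MATCH
  Carol -> MATCH


2


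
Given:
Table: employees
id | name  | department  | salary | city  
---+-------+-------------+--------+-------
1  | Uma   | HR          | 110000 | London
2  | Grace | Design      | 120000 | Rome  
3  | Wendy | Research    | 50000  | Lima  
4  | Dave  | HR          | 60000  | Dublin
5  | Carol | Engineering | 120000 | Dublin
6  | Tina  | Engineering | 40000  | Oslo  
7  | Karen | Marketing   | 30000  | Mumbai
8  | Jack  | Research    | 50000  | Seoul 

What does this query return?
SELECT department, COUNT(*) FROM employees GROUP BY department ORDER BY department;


Assigning each row to its department group:
  Uma -> HR
  Grace -> Design
  Wendy -> Research
  Dave -> HR
  Carol -> Engineering
  Tina -> Engineering
  Karen -> Marketing
  Jack -> Research


5 groups:
Design, 1
Engineering, 2
HR, 2
Marketing, 1
Research, 2


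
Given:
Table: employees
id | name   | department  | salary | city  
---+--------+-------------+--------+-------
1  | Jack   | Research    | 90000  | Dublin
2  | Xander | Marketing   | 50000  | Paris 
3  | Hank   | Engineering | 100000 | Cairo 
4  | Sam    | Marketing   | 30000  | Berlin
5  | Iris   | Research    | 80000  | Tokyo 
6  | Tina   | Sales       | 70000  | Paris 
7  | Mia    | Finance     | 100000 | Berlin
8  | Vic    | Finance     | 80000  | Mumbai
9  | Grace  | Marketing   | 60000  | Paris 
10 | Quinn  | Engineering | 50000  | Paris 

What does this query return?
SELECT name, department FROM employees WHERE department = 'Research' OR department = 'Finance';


Filtering: department = 'Research' OR 'Finance'
Matching: 4 rows

4 rows:
Jack, Research
Iris, Research
Mia, Finance
Vic, Finance


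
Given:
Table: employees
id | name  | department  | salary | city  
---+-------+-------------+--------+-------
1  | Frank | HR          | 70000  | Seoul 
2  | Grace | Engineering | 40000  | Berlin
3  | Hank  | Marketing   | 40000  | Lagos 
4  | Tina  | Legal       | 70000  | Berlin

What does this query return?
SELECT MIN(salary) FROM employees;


Salaries: 70000, 40000, 40000, 70000
MIN = 40000

40000


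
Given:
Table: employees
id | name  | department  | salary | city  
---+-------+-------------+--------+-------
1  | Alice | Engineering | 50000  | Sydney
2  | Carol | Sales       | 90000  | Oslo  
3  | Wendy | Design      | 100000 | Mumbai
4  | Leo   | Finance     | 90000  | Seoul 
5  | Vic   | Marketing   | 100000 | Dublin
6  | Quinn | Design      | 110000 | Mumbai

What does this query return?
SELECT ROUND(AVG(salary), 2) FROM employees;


SUM(salary) = 540000
COUNT = 6
ROUND(AVG, 2) = ROUND(540000 / 6, 2) = 90000.0

90000.0


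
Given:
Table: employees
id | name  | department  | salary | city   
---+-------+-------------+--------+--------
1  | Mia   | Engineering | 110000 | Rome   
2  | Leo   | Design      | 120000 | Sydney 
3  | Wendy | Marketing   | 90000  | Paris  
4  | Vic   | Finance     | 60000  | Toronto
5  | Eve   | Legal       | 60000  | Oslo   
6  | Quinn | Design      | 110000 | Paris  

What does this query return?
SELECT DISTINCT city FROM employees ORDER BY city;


All 'city' values (row order): Rome, Sydney, Paris, Toronto, Oslo, Paris
Removing duplicates leaves 5 unique value(s).

5 values:
Oslo
Paris
Rome
Sydney
Toronto


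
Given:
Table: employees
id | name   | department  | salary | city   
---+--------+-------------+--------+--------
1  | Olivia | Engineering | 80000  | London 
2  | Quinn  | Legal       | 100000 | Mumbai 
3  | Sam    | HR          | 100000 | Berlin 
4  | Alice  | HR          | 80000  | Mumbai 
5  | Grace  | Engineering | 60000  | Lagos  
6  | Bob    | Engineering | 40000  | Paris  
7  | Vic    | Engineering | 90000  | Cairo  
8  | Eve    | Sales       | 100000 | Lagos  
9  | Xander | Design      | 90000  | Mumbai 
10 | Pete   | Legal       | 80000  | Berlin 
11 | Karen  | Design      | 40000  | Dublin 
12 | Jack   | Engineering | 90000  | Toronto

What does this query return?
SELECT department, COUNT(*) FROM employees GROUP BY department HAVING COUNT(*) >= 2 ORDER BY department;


Groups with count >= 2:
  Design: 2 -> PASS
  Engineering: 5 -> PASS
  HR: 2 -> PASS
  Legal: 2 -> PASS
  Sales: 1 -> filtered out


4 groups:
Design, 2
Engineering, 5
HR, 2
Legal, 2


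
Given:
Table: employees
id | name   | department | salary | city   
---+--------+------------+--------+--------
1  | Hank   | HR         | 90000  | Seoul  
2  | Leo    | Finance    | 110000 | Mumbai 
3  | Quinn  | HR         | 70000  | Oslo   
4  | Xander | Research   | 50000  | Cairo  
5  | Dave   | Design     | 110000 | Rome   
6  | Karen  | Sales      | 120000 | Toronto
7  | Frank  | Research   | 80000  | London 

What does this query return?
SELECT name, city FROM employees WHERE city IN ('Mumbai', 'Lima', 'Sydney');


Filtering: city IN ('Mumbai', 'Lima', 'Sydney')
Matching: 1 rows

1 rows:
Leo, Mumbai


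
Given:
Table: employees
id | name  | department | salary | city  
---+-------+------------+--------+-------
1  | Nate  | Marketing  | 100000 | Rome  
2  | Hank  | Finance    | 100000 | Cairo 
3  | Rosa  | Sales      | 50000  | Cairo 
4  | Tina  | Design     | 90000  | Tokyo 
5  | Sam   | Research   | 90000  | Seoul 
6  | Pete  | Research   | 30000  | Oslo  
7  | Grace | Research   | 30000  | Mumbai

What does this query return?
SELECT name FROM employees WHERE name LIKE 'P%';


LIKE 'P%' matches names starting with 'P'
Matching: 1

1 rows:
Pete


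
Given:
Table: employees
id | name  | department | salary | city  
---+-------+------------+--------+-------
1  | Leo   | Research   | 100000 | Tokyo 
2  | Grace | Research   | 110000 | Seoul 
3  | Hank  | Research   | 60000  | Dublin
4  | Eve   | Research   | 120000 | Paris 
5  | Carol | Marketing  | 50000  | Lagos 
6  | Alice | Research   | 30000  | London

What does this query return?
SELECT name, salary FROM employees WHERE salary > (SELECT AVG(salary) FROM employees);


Subquery: AVG(salary) = 78333.33
Filtering: salary > 78333.33
  Leo (100000) -> MATCH
  Grace (110000) -> MATCH
  Eve (120000) -> MATCH


3 rows:
Leo, 100000
Grace, 110000
Eve, 120000


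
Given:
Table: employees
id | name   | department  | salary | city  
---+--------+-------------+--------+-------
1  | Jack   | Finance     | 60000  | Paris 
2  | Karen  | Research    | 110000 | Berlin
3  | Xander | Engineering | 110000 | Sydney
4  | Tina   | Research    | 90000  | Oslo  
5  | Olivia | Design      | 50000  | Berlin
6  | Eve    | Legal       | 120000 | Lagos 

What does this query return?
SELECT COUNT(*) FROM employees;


COUNT(*) counts all rows

6


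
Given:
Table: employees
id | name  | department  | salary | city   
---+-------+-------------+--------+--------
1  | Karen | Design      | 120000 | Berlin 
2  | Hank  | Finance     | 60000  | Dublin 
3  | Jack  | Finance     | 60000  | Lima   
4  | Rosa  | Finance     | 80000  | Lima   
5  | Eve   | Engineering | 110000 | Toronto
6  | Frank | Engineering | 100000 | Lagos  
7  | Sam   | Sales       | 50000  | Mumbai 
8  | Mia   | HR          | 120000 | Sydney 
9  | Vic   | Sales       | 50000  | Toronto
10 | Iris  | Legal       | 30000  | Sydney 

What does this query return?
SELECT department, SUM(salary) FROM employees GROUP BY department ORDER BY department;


Summing salary within each department:
  Design: 120000 = 120000
  Engineering: 110000 + 100000 = 210000
  Finance: 60000 + 60000 + 80000 = 200000
  HR: 120000 = 120000
  Legal: 30000 = 30000
  Sales: 50000 + 50000 = 100000


6 groups:
Design, 120000
Engineering, 210000
Finance, 200000
HR, 120000
Legal, 30000
Sales, 100000


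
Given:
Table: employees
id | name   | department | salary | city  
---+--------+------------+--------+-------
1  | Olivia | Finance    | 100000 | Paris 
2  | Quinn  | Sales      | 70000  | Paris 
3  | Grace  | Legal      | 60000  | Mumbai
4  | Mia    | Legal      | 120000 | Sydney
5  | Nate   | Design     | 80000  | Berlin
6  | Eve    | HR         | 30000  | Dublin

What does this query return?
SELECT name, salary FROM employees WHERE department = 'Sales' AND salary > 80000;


Filtering: department = 'Sales' AND salary > 80000
Matching: 0 rows

Empty result set (0 rows)


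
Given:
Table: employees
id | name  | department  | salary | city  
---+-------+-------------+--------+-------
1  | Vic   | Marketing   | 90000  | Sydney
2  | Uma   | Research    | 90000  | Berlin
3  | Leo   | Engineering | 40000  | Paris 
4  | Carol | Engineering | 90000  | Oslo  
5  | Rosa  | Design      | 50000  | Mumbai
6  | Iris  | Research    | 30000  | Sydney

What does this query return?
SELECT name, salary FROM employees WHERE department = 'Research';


Filtering: department = 'Research'
Matching rows: 2

2 rows:
Uma, 90000
Iris, 30000


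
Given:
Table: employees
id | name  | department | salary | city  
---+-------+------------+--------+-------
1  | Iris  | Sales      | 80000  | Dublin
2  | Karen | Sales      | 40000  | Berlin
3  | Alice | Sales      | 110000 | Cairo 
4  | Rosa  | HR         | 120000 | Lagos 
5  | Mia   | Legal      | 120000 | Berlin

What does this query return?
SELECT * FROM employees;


SELECT * returns all 5 rows with all columns

5 rows:
1, Iris, Sales, 80000, Dublin
2, Karen, Sales, 40000, Berlin
3, Alice, Sales, 110000, Cairo
4, Rosa, HR, 120000, Lagos
5, Mia, Legal, 120000, Berlin


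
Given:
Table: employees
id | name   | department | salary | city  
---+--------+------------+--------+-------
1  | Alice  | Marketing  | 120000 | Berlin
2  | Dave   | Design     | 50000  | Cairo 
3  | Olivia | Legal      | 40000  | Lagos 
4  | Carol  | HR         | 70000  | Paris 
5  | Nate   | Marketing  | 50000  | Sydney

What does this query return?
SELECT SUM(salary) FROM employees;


SUM(salary) = 120000 + 50000 + 40000 + 70000 + 50000 = 330000

330000


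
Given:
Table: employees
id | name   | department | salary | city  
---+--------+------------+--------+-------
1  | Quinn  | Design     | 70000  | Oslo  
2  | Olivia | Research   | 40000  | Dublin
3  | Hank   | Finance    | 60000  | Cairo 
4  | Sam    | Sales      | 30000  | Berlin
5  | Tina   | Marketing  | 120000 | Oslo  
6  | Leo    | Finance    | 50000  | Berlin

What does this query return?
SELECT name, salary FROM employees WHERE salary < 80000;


Filtering: salary < 80000
Matching: 5 rows

5 rows:
Quinn, 70000
Olivia, 40000
Hank, 60000
Sam, 30000
Leo, 50000


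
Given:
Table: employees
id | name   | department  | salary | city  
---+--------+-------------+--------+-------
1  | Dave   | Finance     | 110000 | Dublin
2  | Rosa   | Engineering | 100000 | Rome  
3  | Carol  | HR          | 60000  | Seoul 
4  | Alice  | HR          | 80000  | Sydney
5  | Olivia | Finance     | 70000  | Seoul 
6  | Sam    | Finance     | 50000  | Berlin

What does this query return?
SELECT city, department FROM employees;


Projecting columns: city, department

6 rows:
Dublin, Finance
Rome, Engineering
Seoul, HR
Sydney, HR
Seoul, Finance
Berlin, Finance


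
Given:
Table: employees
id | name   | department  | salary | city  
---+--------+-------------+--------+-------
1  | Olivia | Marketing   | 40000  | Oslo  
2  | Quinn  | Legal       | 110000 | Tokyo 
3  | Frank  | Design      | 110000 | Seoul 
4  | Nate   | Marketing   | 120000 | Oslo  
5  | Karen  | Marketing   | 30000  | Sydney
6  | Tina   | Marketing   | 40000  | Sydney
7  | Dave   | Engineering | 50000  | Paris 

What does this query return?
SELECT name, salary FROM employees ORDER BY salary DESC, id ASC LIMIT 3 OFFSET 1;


Sort by salary DESC (id ASC tiebreak), then skip 1 and take 3
Rows 2 through 4

3 rows:
Quinn, 110000
Frank, 110000
Dave, 50000


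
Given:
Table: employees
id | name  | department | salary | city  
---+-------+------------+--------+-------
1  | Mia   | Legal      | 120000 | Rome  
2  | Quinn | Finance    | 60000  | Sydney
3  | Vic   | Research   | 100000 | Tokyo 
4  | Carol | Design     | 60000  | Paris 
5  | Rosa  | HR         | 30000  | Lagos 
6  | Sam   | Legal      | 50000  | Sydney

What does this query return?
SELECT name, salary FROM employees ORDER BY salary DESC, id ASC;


Sorting by salary DESC, then id ASC for ties

6 rows:
Mia, 120000
Vic, 100000
Quinn, 60000
Carol, 60000
Sam, 50000
Rosa, 30000


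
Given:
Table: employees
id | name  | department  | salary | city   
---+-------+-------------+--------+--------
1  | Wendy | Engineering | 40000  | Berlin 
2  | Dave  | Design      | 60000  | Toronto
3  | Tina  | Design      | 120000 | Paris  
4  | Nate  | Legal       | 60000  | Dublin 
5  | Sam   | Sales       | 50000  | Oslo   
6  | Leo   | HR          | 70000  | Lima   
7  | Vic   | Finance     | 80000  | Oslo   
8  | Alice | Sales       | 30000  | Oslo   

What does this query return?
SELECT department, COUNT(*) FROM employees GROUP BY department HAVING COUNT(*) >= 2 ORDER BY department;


Groups with count >= 2:
  Design: 2 -> PASS
  Sales: 2 -> PASS
  Engineering: 1 -> filtered out
  Finance: 1 -> filtered out
  HR: 1 -> filtered out
  Legal: 1 -> filtered out


2 groups:
Design, 2
Sales, 2


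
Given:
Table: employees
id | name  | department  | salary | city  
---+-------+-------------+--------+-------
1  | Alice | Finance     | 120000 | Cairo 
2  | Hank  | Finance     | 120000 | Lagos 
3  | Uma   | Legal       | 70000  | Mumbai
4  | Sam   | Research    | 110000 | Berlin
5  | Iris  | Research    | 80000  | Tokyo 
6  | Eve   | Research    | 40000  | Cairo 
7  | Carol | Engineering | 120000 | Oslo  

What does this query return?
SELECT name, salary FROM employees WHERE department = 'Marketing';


Filtering: department = 'Marketing'
Matching rows: 0

Empty result set (0 rows)


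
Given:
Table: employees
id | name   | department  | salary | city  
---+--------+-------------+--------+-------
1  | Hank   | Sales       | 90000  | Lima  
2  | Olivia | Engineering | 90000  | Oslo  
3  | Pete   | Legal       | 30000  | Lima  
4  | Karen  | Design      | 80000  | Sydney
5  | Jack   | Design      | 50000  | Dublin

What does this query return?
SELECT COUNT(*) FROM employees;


COUNT(*) counts all rows

5


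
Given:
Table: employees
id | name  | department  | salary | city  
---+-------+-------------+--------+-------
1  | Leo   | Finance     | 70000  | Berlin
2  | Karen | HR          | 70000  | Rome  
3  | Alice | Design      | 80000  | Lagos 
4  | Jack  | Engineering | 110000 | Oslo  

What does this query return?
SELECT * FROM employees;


SELECT * returns all 4 rows with all columns

4 rows:
1, Leo, Finance, 70000, Berlin
2, Karen, HR, 70000, Rome
3, Alice, Design, 80000, Lagos
4, Jack, Engineering, 110000, Oslo


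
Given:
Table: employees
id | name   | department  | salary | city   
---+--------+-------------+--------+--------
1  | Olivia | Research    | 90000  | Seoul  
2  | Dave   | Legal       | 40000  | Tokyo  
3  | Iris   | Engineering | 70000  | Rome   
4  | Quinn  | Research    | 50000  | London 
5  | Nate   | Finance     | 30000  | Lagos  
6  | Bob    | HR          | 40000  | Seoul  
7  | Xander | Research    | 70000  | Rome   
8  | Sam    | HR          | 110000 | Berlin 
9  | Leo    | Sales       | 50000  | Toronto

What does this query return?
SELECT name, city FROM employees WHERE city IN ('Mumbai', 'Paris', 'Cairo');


Filtering: city IN ('Mumbai', 'Paris', 'Cairo')
Matching: 0 rows

Empty result set (0 rows)


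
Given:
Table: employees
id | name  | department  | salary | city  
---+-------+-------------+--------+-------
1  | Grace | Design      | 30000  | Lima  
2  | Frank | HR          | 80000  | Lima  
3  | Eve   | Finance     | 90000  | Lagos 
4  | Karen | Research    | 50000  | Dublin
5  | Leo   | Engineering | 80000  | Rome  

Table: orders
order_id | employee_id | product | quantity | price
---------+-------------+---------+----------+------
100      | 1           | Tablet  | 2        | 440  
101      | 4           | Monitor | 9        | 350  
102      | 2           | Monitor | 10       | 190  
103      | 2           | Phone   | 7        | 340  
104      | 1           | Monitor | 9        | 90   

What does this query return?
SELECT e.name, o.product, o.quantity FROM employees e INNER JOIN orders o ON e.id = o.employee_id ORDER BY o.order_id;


Joining employees.id = orders.employee_id:
  employee Grace (id=1) -> order Tablet
  employee Karen (id=4) -> order Monitor
  employee Frank (id=2) -> order Monitor
  employee Frank (id=2) -> order Phone
  employee Grace (id=1) -> order Monitor


5 rows:
Grace, Tablet, 2
Karen, Monitor, 9
Frank, Monitor, 10
Frank, Phone, 7
Grace, Monitor, 9


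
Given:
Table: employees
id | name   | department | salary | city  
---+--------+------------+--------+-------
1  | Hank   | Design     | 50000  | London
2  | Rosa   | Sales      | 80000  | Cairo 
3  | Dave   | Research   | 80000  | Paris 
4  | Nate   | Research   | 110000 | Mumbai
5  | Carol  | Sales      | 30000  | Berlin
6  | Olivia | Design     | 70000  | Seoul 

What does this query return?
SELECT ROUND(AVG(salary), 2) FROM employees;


SUM(salary) = 420000
COUNT = 6
ROUND(AVG, 2) = ROUND(420000 / 6, 2) = 70000.0

70000.0


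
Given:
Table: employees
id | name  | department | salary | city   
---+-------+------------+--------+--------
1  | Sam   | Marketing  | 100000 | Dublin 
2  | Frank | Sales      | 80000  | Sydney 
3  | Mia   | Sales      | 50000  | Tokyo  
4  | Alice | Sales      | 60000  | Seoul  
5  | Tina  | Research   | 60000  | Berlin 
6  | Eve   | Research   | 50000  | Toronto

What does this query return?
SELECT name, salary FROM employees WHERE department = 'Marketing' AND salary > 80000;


Filtering: department = 'Marketing' AND salary > 80000
Matching: 1 rows

1 rows:
Sam, 100000


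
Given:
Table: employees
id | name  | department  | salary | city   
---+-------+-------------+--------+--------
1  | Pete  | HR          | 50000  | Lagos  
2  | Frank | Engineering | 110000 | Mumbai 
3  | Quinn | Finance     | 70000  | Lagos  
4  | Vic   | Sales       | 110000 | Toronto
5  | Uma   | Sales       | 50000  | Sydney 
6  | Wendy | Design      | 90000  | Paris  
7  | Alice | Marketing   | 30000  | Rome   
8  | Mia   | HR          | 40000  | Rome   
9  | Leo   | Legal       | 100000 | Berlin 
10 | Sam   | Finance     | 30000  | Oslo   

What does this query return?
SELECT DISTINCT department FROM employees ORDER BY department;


All 'department' values (row order): HR, Engineering, Finance, Sales, Sales, Design, Marketing, HR, Legal, Finance
Removing duplicates leaves 7 unique value(s).

7 values:
Design
Engineering
Finance
HR
Legal
Marketing
Sales


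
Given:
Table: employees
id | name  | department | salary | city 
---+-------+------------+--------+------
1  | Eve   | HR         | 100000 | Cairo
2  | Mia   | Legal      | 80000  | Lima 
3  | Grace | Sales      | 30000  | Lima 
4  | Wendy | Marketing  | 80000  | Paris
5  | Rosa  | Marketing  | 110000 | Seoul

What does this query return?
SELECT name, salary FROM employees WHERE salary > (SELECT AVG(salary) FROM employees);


Subquery: AVG(salary) = 80000.0
Filtering: salary > 80000.0
  Eve (100000) -> MATCH
  Rosa (110000) -> MATCH


2 rows:
Eve, 100000
Rosa, 110000


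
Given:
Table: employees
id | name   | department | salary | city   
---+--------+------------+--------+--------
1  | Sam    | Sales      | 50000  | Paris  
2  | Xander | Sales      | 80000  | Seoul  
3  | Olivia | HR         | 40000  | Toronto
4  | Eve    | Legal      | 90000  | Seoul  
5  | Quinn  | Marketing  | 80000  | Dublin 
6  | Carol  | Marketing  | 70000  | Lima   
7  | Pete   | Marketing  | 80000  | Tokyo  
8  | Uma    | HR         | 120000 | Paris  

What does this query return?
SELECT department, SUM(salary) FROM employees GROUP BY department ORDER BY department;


Summing salary within each department:
  HR: 40000 + 120000 = 160000
  Legal: 90000 = 90000
  Marketing: 80000 + 70000 + 80000 = 230000
  Sales: 50000 + 80000 = 130000


4 groups:
HR, 160000
Legal, 90000
Marketing, 230000
Sales, 130000


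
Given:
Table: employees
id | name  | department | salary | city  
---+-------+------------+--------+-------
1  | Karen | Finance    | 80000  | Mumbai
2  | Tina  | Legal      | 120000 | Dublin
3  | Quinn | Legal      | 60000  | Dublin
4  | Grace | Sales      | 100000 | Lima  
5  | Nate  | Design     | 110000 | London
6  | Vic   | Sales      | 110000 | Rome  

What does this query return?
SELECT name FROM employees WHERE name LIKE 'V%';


LIKE 'V%' matches names starting with 'V'
Matching: 1

1 rows:
Vic


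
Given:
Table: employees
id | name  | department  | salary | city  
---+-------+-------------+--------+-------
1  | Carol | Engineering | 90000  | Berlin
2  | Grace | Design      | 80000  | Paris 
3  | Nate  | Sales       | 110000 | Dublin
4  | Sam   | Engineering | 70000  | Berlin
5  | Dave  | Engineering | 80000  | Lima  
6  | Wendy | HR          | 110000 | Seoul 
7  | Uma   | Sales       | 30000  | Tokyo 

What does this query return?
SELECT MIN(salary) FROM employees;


Salaries: 90000, 80000, 110000, 70000, 80000, 110000, 30000
MIN = 30000

30000


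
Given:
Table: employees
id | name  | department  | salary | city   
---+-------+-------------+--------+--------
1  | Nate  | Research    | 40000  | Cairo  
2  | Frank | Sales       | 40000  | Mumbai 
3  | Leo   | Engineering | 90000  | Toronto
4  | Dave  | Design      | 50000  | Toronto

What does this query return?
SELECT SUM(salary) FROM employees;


SUM(salary) = 40000 + 40000 + 90000 + 50000 = 220000

220000


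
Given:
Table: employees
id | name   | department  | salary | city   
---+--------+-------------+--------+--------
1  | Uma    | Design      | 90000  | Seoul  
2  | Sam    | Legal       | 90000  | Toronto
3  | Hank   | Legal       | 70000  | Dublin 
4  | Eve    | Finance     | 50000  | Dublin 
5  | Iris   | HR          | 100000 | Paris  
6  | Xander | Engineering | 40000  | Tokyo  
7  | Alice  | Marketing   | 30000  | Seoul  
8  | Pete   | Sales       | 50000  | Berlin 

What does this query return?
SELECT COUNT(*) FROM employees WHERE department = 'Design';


Counting rows where department = 'Design'
  Uma -> MATCH


1


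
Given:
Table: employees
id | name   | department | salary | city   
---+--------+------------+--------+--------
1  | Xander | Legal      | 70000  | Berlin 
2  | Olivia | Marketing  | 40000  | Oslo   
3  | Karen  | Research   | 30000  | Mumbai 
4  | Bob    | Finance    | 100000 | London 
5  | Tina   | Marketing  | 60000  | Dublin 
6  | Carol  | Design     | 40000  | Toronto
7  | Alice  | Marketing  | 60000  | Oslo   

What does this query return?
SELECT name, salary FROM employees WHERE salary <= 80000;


Filtering: salary <= 80000
Matching: 6 rows

6 rows:
Xander, 70000
Olivia, 40000
Karen, 30000
Tina, 60000
Carol, 40000
Alice, 60000


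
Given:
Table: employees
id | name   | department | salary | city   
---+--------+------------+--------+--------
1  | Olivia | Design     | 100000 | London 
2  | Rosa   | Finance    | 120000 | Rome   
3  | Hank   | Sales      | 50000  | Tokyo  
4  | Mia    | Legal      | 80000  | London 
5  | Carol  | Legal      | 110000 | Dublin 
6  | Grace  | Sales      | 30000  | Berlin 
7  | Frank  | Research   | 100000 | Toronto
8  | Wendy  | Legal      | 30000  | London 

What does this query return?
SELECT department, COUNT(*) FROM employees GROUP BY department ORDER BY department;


Assigning each row to its department group:
  Olivia -> Design
  Rosa -> Finance
  Hank -> Sales
  Mia -> Legal
  Carol -> Legal
  Grace -> Sales
  Frank -> Research
  Wendy -> Legal


5 groups:
Design, 1
Finance, 1
Legal, 3
Research, 1
Sales, 2


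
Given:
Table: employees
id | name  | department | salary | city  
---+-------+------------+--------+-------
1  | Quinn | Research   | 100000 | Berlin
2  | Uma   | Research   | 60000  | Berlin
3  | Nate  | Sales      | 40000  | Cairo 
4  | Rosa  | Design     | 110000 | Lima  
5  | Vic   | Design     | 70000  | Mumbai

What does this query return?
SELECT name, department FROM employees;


Projecting columns: name, department

5 rows:
Quinn, Research
Uma, Research
Nate, Sales
Rosa, Design
Vic, Design


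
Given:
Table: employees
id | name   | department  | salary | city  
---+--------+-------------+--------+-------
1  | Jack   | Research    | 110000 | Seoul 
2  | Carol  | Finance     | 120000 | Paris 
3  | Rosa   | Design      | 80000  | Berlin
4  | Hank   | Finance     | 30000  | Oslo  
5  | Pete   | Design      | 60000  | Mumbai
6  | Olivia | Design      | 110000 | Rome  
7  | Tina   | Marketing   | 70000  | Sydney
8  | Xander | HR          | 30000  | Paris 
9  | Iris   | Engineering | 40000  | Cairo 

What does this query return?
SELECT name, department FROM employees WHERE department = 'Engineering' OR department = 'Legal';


Filtering: department = 'Engineering' OR 'Legal'
Matching: 1 rows

1 rows:
Iris, Engineering


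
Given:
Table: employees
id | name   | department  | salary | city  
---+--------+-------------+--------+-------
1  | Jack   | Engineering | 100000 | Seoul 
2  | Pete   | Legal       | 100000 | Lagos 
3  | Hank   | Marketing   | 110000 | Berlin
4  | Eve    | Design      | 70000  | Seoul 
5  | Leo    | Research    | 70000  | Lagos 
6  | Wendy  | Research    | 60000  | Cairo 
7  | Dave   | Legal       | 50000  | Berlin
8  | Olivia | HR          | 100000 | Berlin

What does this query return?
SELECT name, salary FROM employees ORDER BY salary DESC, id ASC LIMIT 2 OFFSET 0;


Sort by salary DESC (id ASC tiebreak), then skip 0 and take 2
Rows 1 through 2

2 rows:
Hank, 110000
Jack, 100000


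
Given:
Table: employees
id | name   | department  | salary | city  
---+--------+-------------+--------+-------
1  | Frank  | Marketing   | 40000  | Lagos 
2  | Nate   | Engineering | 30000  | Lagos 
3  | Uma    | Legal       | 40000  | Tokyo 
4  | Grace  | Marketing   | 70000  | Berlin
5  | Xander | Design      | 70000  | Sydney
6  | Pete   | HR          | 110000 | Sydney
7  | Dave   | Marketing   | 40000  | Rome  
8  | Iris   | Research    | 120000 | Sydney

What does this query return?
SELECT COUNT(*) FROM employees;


COUNT(*) counts all rows

8


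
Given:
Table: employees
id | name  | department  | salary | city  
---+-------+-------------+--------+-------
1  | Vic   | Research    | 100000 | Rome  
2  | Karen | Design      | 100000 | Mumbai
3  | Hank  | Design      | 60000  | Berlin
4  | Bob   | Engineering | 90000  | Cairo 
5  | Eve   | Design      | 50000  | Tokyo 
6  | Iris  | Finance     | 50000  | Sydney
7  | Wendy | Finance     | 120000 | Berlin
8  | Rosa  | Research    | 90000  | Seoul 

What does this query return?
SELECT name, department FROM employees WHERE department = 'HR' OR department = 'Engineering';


Filtering: department = 'HR' OR 'Engineering'
Matching: 1 rows

1 rows:
Bob, Engineering


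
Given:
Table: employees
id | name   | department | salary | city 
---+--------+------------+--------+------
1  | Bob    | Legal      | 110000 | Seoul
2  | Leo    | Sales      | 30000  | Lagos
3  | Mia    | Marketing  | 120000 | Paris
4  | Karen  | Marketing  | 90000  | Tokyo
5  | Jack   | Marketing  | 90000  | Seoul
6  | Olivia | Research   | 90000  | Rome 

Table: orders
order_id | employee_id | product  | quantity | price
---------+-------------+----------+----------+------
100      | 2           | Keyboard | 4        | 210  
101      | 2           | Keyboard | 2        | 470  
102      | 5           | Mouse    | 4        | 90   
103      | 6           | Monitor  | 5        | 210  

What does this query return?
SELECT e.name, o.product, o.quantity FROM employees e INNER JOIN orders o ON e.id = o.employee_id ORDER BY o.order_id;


Joining employees.id = orders.employee_id:
  employee Leo (id=2) -> order Keyboard
  employee Leo (id=2) -> order Keyboard
  employee Jack (id=5) -> order Mouse
  employee Olivia (id=6) -> order Monitor


4 rows:
Leo, Keyboard, 4
Leo, Keyboard, 2
Jack, Mouse, 4
Olivia, Monitor, 5
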